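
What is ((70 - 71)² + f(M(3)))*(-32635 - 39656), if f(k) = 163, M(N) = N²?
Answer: -11855724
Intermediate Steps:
((70 - 71)² + f(M(3)))*(-32635 - 39656) = ((70 - 71)² + 163)*(-32635 - 39656) = ((-1)² + 163)*(-72291) = (1 + 163)*(-72291) = 164*(-72291) = -11855724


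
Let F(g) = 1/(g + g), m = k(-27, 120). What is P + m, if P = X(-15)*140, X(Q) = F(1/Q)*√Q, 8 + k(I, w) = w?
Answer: 112 - 1050*I*√15 ≈ 112.0 - 4066.6*I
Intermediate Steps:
k(I, w) = -8 + w
m = 112 (m = -8 + 120 = 112)
F(g) = 1/(2*g)
X(Q) = Q^(3/2)/2 (X(Q) = (1/(2*(1/Q)))*√Q = (Q/2)*√Q = Q^(3/2)/2)
P = -1050*I*√15 (P = ((-15)^(3/2)/2)*140 = ((-15*I*√15)/2)*140 = -15*I*√15/2*140 = -1050*I*√15 ≈ -4066.6*I)
P + m = -1050*I*√15 + 112 = 112 - 1050*I*√15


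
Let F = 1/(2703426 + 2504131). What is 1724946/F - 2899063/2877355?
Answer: 25846573910770702247/2877355 ≈ 8.9828e+12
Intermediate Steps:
F = 1/5207557 ≈ 1.9203e-7
1724946/F - 2899063/2877355 = 1724946/(1/5207557) - 2899063/2877355 = 1724946*5207557 - 2899063*1/2877355 = 8982754616922 - 2899063/2877355 = 25846573910770702247/2877355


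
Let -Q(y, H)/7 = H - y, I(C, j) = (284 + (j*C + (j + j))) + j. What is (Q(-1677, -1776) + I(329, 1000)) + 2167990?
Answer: 2500967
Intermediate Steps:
I(C, j) = 284 + 3*j + C*j (I(C, j) = (284 + (C*j + 2*j)) + j = (284 + (2*j + C*j)) + j = (284 + 2*j + C*j) + j = 284 + 3*j + C*j)
Q(y, H) = -7*H + 7*y (Q(y, H) = -7*(H - y) = -7*H + 7*y)
(Q(-1677, -1776) + I(329, 1000)) + 2167990 = ((-7*(-1776) + 7*(-1677)) + (284 + 3*1000 + 329*1000)) + 2167990 = ((12432 - 11739) + (284 + 3000 + 329000)) + 2167990 = (693 + 332284) + 2167990 = 332977 + 2167990 = 2500967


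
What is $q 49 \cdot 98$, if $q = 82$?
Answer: $393764$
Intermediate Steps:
$q 49 \cdot 98 = 82 \cdot 49 \cdot 98 = 4018 \cdot 98 = 393764$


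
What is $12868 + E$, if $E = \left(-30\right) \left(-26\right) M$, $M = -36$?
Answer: $-15212$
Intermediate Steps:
$E = -28080$ ($E = \left(-30\right) \left(-26\right) \left(-36\right) = 780 \left(-36\right) = -28080$)
$12868 + E = 12868 - 28080 = -15212$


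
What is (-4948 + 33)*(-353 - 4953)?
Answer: 26078990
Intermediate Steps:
(-4948 + 33)*(-353 - 4953) = -4915*(-5306) = 26078990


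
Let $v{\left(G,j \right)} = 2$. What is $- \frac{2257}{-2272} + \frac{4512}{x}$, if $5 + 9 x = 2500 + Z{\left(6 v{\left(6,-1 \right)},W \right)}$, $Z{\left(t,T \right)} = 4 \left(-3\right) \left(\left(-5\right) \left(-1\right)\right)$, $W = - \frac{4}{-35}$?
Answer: $\frac{97757171}{5532320} \approx 17.67$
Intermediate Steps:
$W = \frac{4}{35}$ ($W = \left(-4\right) \left(- \frac{1}{35}\right) = \frac{4}{35} \approx 0.11429$)
$Z{\left(t,T \right)} = -60$ ($Z{\left(t,T \right)} = \left(-12\right) 5 = -60$)
$x = \frac{2435}{9}$ ($x = - \frac{5}{9} + \frac{2500 - 60}{9} = - \frac{5}{9} + \frac{1}{9} \cdot 2440 = - \frac{5}{9} + \frac{2440}{9} = \frac{2435}{9} \approx 270.56$)
$- \frac{2257}{-2272} + \frac{4512}{x} = - \frac{2257}{-2272} + \frac{4512}{\frac{2435}{9}} = \left(-2257\right) \left(- \frac{1}{2272}\right) + 4512 \cdot \frac{9}{2435} = \frac{2257}{2272} + \frac{40608}{2435} = \frac{97757171}{5532320}$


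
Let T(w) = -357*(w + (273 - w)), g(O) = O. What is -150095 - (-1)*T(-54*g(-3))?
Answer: -247556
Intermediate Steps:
T(w) = -97461 (T(w) = -357*273 = -97461)
-150095 - (-1)*T(-54*g(-3)) = -150095 - (-1)*(-97461) = -150095 - 1*97461 = -150095 - 97461 = -247556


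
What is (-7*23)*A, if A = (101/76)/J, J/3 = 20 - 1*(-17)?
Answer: -16261/8436 ≈ -1.9276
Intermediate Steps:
J = 111 (J = 3*(20 - 1*(-17)) = 3*(20 + 17) = 3*37 = 111)
A = 101/8436 (A = (101/76)/111 = (101*(1/76))*(1/111) = (101/76)*(1/111) = 101/8436 ≈ 0.011973)
(-7*23)*A = -7*23*(101/8436) = -161*101/8436 = -16261/8436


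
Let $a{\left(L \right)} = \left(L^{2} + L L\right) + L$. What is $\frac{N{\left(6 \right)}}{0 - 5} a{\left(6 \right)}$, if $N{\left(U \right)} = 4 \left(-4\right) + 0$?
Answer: $\frac{1248}{5} \approx 249.6$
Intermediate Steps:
$a{\left(L \right)} = L + 2 L^{2}$ ($a{\left(L \right)} = \left(L^{2} + L^{2}\right) + L = 2 L^{2} + L = L + 2 L^{2}$)
$N{\left(U \right)} = -16$ ($N{\left(U \right)} = -16 + 0 = -16$)
$\frac{N{\left(6 \right)}}{0 - 5} a{\left(6 \right)} = \frac{1}{0 - 5} \left(-16\right) 6 \left(1 + 2 \cdot 6\right) = \frac{1}{-5} \left(-16\right) 6 \left(1 + 12\right) = \left(- \frac{1}{5}\right) \left(-16\right) 6 \cdot 13 = \frac{16}{5} \cdot 78 = \frac{1248}{5}$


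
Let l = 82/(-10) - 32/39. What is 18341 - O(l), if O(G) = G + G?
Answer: 3580013/195 ≈ 18359.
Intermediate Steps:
l = -1759/195 (l = 82*(-⅒) - 32*1/39 = -41/5 - 32/39 = -1759/195 ≈ -9.0205)
O(G) = 2*G
18341 - O(l) = 18341 - 2*(-1759)/195 = 18341 - 1*(-3518/195) = 18341 + 3518/195 = 3580013/195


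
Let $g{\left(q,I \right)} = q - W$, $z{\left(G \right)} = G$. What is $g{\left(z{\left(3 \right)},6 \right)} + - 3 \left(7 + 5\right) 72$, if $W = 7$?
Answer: $-2596$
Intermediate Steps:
$g{\left(q,I \right)} = -7 + q$ ($g{\left(q,I \right)} = q - 7 = -7 + q$)
$g{\left(z{\left(3 \right)},6 \right)} + - 3 \left(7 + 5\right) 72 = \left(-7 + 3\right) + - 3 \left(7 + 5\right) 72 = -4 + \left(-3\right) 12 \cdot 72 = -4 - 2592 = -2596$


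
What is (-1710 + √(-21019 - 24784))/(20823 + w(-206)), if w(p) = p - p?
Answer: -570/6941 + I*√45803/20823 ≈ -0.082121 + 0.010278*I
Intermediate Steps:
w(p) = 0
(-1710 + √(-21019 - 24784))/(20823 + w(-206)) = (-1710 + √(-21019 - 24784))/(20823 + 0) = (-1710 + √(-45803))/20823 = (-1710 + I*√45803)*(1/20823) = -570/6941 + I*√45803/20823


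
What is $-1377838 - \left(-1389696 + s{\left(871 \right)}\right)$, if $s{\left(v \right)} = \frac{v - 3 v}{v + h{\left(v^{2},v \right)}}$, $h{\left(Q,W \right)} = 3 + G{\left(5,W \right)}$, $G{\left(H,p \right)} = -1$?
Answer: $\frac{10353776}{873} \approx 11860.0$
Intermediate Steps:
$h{\left(Q,W \right)} = 2$ ($h{\left(Q,W \right)} = 3 - 1 = 2$)
$s{\left(v \right)} = - \frac{2 v}{2 + v}$ ($s{\left(v \right)} = \frac{v - 3 v}{v + 2} = \frac{\left(-2\right) v}{2 + v} = - \frac{2 v}{2 + v}$)
$-1377838 - \left(-1389696 + s{\left(871 \right)}\right) = -1377838 - \left(-1389696 - \frac{1742}{2 + 871}\right) = -1377838 - \left(-1389696 - \frac{1742}{873}\right) = -1377838 - - \frac{1213206350}{873} = -1377838 + \frac{1213206350}{873} = \frac{10353776}{873}$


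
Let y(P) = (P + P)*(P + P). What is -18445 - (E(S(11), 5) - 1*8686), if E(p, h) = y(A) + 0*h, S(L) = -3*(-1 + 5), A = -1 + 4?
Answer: -9795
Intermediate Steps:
A = 3
y(P) = 4*P² (y(P) = (2*P)*(2*P) = 4*P²)
S(L) = -12 (S(L) = -3*4 = -12)
E(p, h) = 36 (E(p, h) = 4*3² + 0*h = 4*9 + 0 = 36 + 0 = 36)
-18445 - (E(S(11), 5) - 1*8686) = -18445 - (36 - 1*8686) = -18445 - (36 - 8686) = -18445 - 1*(-8650) = -18445 + 8650 = -9795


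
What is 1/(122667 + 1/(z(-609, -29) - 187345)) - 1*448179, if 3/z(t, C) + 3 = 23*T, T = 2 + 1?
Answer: -226591664458099950/505582957841 ≈ -4.4818e+5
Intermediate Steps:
T = 3
z(t, C) = 1/22 (z(t, C) = 3/(-3 + 23*3) = 3/(-3 + 69) = 3/66 = 3*(1/66) = 1/22)
1/(122667 + 1/(z(-609, -29) - 187345)) - 1*448179 = 1/(122667 + 1/(1/22 - 187345)) - 1*448179 = 1/(122667 + 1/(-4121589/22)) - 448179 = 1/(122667 - 22/4121589) - 448179 = 1/(505582957841/4121589) - 448179 = 4121589/505582957841 - 448179 = -226591664458099950/505582957841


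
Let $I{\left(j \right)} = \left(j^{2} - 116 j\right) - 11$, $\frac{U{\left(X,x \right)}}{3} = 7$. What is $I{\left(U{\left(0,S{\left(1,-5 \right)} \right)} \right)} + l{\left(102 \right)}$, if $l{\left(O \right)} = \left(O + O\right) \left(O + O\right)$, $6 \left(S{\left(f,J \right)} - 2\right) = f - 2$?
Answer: $39610$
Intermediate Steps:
$S{\left(f,J \right)} = \frac{5}{3} + \frac{f}{6}$ ($S{\left(f,J \right)} = 2 + \frac{f - 2}{6} = 2 + \frac{-2 + f}{6} = 2 + \left(- \frac{1}{3} + \frac{f}{6}\right) = \frac{5}{3} + \frac{f}{6}$)
$U{\left(X,x \right)} = 21$ ($U{\left(X,x \right)} = 3 \cdot 7 = 21$)
$l{\left(O \right)} = 4 O^{2}$ ($l{\left(O \right)} = 2 O 2 O = 4 O^{2}$)
$I{\left(j \right)} = -11 + j^{2} - 116 j$
$I{\left(U{\left(0,S{\left(1,-5 \right)} \right)} \right)} + l{\left(102 \right)} = \left(-11 + 21^{2} - 2436\right) + 4 \cdot 102^{2} = \left(-11 + 441 - 2436\right) + 4 \cdot 10404 = -2006 + 41616 = 39610$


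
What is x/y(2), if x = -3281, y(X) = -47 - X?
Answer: 3281/49 ≈ 66.959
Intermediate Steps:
x/y(2) = -3281/(-47 - 1*2) = -3281/(-47 - 2) = -3281/(-49) = -3281*(-1/49) = 3281/49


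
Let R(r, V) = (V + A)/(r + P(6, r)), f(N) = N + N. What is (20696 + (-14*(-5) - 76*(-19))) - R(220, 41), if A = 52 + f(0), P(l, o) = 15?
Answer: 5219257/235 ≈ 22210.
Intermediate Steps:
f(N) = 2*N
A = 52 (A = 52 + 2*0 = 52 + 0 = 52)
R(r, V) = (52 + V)/(15 + r) (R(r, V) = (V + 52)/(r + 15) = (52 + V)/(15 + r))
(20696 + (-14*(-5) - 76*(-19))) - R(220, 41) = (20696 + (-14*(-5) - 76*(-19))) - (52 + 41)/(15 + 220) = (20696 + (70 + 1444)) - 93/235 = (20696 + 1514) - 93/235 = 22210 - 1*93/235 = 22210 - 93/235 = 5219257/235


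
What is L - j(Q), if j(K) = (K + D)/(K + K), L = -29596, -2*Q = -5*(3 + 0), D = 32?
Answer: -887959/30 ≈ -29599.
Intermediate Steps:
Q = 15/2 (Q = -(-5)*(3 + 0)/2 = -(-5)*3/2 = -½*(-15) = 15/2 ≈ 7.5000)
j(K) = (32 + K)/(2*K) (j(K) = (K + 32)/(K + K) = (32 + K)/((2*K)) = (32 + K)*(1/(2*K)) = (32 + K)/(2*K))
L - j(Q) = -29596 - (32 + 15/2)/(2*15/2) = -29596 - 2*79/(2*15*2) = -29596 - 1*79/30 = -29596 - 79/30 = -887959/30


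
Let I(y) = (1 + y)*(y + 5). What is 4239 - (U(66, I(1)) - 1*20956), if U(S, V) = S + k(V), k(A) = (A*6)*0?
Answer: 25129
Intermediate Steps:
k(A) = 0 (k(A) = (6*A)*0 = 0)
I(y) = (1 + y)*(5 + y)
U(S, V) = S (U(S, V) = S + 0 = S)
4239 - (U(66, I(1)) - 1*20956) = 4239 - (66 - 1*20956) = 4239 - (66 - 20956) = 4239 - 1*(-20890) = 4239 + 20890 = 25129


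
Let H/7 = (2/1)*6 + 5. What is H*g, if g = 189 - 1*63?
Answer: 14994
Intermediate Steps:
g = 126 (g = 189 - 63 = 126)
H = 119 (H = 7*((2/1)*6 + 5) = 7*((2*1)*6 + 5) = 7*(2*6 + 5) = 7*(12 + 5) = 7*17 = 119)
H*g = 119*126 = 14994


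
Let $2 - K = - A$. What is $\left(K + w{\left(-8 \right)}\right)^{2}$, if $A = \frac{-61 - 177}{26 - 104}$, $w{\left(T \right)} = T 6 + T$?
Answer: $\frac{3948169}{1521} \approx 2595.8$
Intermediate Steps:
$w{\left(T \right)} = 7 T$ ($w{\left(T \right)} = 6 T + T = 7 T$)
$A = \frac{119}{39}$ ($A = - \frac{238}{-78} = \left(-238\right) \left(- \frac{1}{78}\right) = \frac{119}{39} \approx 3.0513$)
$K = \frac{197}{39}$ ($K = 2 - \left(-1\right) \frac{119}{39} = 2 - - \frac{119}{39} = 2 + \frac{119}{39} = \frac{197}{39} \approx 5.0513$)
$\left(K + w{\left(-8 \right)}\right)^{2} = \left(\frac{197}{39} + 7 \left(-8\right)\right)^{2} = \left(\frac{197}{39} - 56\right)^{2} = \left(- \frac{1987}{39}\right)^{2} = \frac{3948169}{1521}$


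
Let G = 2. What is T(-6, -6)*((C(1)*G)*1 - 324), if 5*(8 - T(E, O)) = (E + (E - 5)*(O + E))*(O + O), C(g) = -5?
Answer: -518368/5 ≈ -1.0367e+5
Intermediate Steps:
T(E, O) = 8 - 2*O*(E + (-5 + E)*(E + O))/5 (T(E, O) = 8 - (E + (E - 5)*(O + E))*(O + O)/5 = 8 - (E + (-5 + E)*(E + O))*2*O/5 = 8 - 2*O*(E + (-5 + E)*(E + O))/5)
T(-6, -6)*((C(1)*G)*1 - 324) = (8 + 2*(-6)² - ⅖*(-6)*(-6)² - ⅖*(-6)*(-6)² + (8/5)*(-6)*(-6))*(-5*2*1 - 324) = (8 + 2*36 - ⅖*(-6)*36 - ⅖*(-6)*36 + 288/5)*(-10*1 - 324) = (8 + 72 + 432/5 + 432/5 + 288/5)*(-10 - 324) = (1552/5)*(-334) = -518368/5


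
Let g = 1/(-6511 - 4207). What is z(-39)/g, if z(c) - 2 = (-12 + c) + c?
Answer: 943184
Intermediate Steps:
g = -1/10718 (g = 1/(-10718) = -1/10718 ≈ -9.3301e-5)
z(c) = -10 + 2*c (z(c) = 2 + ((-12 + c) + c) = 2 + (-12 + 2*c) = -10 + 2*c)
z(-39)/g = (-10 + 2*(-39))/(-1/10718) = (-10 - 78)*(-10718) = -88*(-10718) = 943184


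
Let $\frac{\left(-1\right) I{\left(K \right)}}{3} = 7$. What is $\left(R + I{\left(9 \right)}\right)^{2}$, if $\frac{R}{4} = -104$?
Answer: $190969$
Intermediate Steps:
$R = -416$ ($R = 4 \left(-104\right) = -416$)
$I{\left(K \right)} = -21$ ($I{\left(K \right)} = \left(-3\right) 7 = -21$)
$\left(R + I{\left(9 \right)}\right)^{2} = \left(-416 - 21\right)^{2} = \left(-437\right)^{2} = 190969$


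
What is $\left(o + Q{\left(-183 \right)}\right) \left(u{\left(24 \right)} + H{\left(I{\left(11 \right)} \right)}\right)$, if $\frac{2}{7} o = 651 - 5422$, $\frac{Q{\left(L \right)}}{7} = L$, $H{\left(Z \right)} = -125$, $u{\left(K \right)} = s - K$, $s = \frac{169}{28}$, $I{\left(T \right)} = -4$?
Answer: $\frac{20563411}{8} \approx 2.5704 \cdot 10^{6}$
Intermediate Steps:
$s = \frac{169}{28}$ ($s = 169 \cdot \frac{1}{28} = \frac{169}{28} \approx 6.0357$)
$u{\left(K \right)} = \frac{169}{28} - K$
$Q{\left(L \right)} = 7 L$
$o = - \frac{33397}{2}$ ($o = \frac{7 \left(651 - 5422\right)}{2} = \frac{7}{2} \left(-4771\right) = - \frac{33397}{2} \approx -16699.0$)
$\left(o + Q{\left(-183 \right)}\right) \left(u{\left(24 \right)} + H{\left(I{\left(11 \right)} \right)}\right) = \left(- \frac{33397}{2} + 7 \left(-183\right)\right) \left(\left(\frac{169}{28} - 24\right) - 125\right) = \left(- \frac{33397}{2} - 1281\right) \left(\left(\frac{169}{28} - 24\right) - 125\right) = - \frac{35959 \left(- \frac{503}{28} - 125\right)}{2} = \left(- \frac{35959}{2}\right) \left(- \frac{4003}{28}\right) = \frac{20563411}{8}$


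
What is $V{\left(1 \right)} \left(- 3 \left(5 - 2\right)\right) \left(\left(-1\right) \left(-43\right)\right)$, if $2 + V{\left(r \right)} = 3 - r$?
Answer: $0$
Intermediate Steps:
$V{\left(r \right)} = 1 - r$ ($V{\left(r \right)} = -2 - \left(-3 + r\right) = 1 - r$)
$V{\left(1 \right)} \left(- 3 \left(5 - 2\right)\right) \left(\left(-1\right) \left(-43\right)\right) = \left(1 - 1\right) \left(- 3 \left(5 - 2\right)\right) \left(\left(-1\right) \left(-43\right)\right) = \left(1 - 1\right) \left(\left(-3\right) 3\right) 43 = 0 \left(-9\right) 43 = 0 \cdot 43 = 0$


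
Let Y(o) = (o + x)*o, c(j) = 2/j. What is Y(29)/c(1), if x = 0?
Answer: 841/2 ≈ 420.50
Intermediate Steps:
Y(o) = o² (Y(o) = (o + 0)*o = o*o = o²)
Y(29)/c(1) = 29²/((2/1)) = 841/((2*1)) = 841/2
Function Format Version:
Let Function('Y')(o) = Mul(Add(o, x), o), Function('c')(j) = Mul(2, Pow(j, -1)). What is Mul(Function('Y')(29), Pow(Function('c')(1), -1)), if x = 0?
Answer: Rational(841, 2) ≈ 420.50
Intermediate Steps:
Function('Y')(o) = Pow(o, 2) (Function('Y')(o) = Mul(Add(o, 0), o) = Mul(o, o) = Pow(o, 2))
Mul(Function('Y')(29), Pow(Function('c')(1), -1)) = Mul(Pow(29, 2), Pow(Mul(2, Pow(1, -1)), -1)) = Mul(841, Pow(Mul(2, 1), -1)) = Mul(841, Pow(2, -1)) = Mul(841, Rational(1, 2)) = Rational(841, 2)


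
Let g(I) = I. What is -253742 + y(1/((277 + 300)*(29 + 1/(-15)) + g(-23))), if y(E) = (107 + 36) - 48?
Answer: -253647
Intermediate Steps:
y(E) = 95 (y(E) = 143 - 48 = 95)
-253742 + y(1/((277 + 300)*(29 + 1/(-15)) + g(-23))) = -253742 + 95 = -253647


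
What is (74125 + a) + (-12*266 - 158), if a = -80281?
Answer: -9506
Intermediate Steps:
(74125 + a) + (-12*266 - 158) = (74125 - 80281) + (-12*266 - 158) = -6156 + (-3192 - 158) = -6156 - 3350 = -9506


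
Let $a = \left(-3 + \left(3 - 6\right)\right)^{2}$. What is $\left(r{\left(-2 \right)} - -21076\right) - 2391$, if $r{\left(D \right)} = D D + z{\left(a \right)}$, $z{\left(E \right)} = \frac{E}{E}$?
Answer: $18690$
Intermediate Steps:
$a = 36$ ($a = \left(-3 + \left(3 - 6\right)\right)^{2} = \left(-3 - 3\right)^{2} = \left(-6\right)^{2} = 36$)
$z{\left(E \right)} = 1$
$r{\left(D \right)} = 1 + D^{2}$ ($r{\left(D \right)} = D D + 1 = D^{2} + 1 = 1 + D^{2}$)
$\left(r{\left(-2 \right)} - -21076\right) - 2391 = \left(\left(1 + \left(-2\right)^{2}\right) - -21076\right) - 2391 = \left(\left(1 + 4\right) + 21076\right) - 2391 = \left(5 + 21076\right) - 2391 = 21081 - 2391 = 18690$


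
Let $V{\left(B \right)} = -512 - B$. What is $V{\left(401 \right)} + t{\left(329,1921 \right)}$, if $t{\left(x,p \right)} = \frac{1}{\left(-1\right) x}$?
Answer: $- \frac{300378}{329} \approx -913.0$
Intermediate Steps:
$t{\left(x,p \right)} = - \frac{1}{x}$
$V{\left(401 \right)} + t{\left(329,1921 \right)} = \left(-512 - 401\right) - \frac{1}{329} = -913 - \frac{1}{329} = - \frac{300378}{329}$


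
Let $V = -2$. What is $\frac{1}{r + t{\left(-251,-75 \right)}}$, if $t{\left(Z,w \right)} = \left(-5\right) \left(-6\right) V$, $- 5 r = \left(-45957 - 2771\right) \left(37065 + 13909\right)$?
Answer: $\frac{5}{2483860772} \approx 2.013 \cdot 10^{-9}$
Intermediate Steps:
$r = \frac{2483861072}{5}$ ($r = - \frac{\left(-45957 - 2771\right) \left(37065 + 13909\right)}{5} = - \frac{\left(-48728\right) 50974}{5} = \left(- \frac{1}{5}\right) \left(-2483861072\right) = \frac{2483861072}{5} \approx 4.9677 \cdot 10^{8}$)
$t{\left(Z,w \right)} = -60$ ($t{\left(Z,w \right)} = \left(-5\right) \left(-6\right) \left(-2\right) = 30 \left(-2\right) = -60$)
$\frac{1}{r + t{\left(-251,-75 \right)}} = \frac{1}{\frac{2483861072}{5} - 60} = \frac{1}{\frac{2483860772}{5}} = \frac{5}{2483860772}$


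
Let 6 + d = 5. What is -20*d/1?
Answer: 20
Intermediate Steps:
d = -1 (d = -6 + 5 = -1)
-20*d/1 = -20*(-1)/1 = 20*1 = 20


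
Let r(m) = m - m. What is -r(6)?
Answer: 0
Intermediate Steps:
r(m) = 0
-r(6) = -1*0 = 0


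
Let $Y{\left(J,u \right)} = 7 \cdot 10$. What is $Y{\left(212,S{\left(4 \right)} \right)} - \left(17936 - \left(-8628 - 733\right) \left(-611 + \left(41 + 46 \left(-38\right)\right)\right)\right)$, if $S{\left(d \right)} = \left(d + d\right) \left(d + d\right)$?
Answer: $21680932$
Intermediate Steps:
$S{\left(d \right)} = 4 d^{2}$ ($S{\left(d \right)} = 2 d 2 d = 4 d^{2}$)
$Y{\left(J,u \right)} = 70$
$Y{\left(212,S{\left(4 \right)} \right)} - \left(17936 - \left(-8628 - 733\right) \left(-611 + \left(41 + 46 \left(-38\right)\right)\right)\right) = 70 - \left(17936 - \left(-8628 - 733\right) \left(-611 + \left(41 + 46 \left(-38\right)\right)\right)\right) = 70 - \left(17936 + 9361 \left(-611 + \left(41 - 1748\right)\right)\right) = 70 - \left(17936 + 9361 \left(-611 - 1707\right)\right) = 70 - -21680862 = 70 + \left(21698798 - 17936\right) = 70 + 21680862 = 21680932$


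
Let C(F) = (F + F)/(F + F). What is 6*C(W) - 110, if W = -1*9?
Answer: -104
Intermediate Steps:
W = -9
C(F) = 1 (C(F) = (2*F)/((2*F)) = (2*F)*(1/(2*F)) = 1)
6*C(W) - 110 = 6*1 - 110 = 6 - 110 = -104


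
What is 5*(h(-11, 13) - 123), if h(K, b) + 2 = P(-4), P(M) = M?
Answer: -645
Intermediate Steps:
h(K, b) = -6 (h(K, b) = -2 - 4 = -6)
5*(h(-11, 13) - 123) = 5*(-6 - 123) = 5*(-129) = -645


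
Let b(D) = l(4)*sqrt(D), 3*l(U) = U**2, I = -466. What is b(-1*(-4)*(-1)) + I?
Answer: -466 + 32*I/3 ≈ -466.0 + 10.667*I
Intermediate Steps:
l(U) = U**2/3
b(D) = 16*sqrt(D)/3 (b(D) = ((1/3)*4**2)*sqrt(D) = ((1/3)*16)*sqrt(D) = 16*sqrt(D)/3)
b(-1*(-4)*(-1)) + I = 16*sqrt(-1*(-4)*(-1))/3 - 466 = 16*sqrt(4*(-1))/3 - 466 = 16*sqrt(-4)/3 - 466 = 16*(2*I)/3 - 466 = 32*I/3 - 466 = -466 + 32*I/3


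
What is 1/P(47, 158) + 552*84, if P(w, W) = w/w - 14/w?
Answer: 1530191/33 ≈ 46369.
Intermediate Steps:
P(w, W) = 1 - 14/w
1/P(47, 158) + 552*84 = 1/((-14 + 47)/47) + 552*84 = 1/((1/47)*33) + 46368 = 1/(33/47) + 46368 = 47/33 + 46368 = 1530191/33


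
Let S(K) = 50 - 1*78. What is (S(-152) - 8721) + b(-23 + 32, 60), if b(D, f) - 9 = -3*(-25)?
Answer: -8665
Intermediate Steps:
S(K) = -28 (S(K) = 50 - 78 = -28)
b(D, f) = 84 (b(D, f) = 9 - 3*(-25) = 9 + 75 = 84)
(S(-152) - 8721) + b(-23 + 32, 60) = (-28 - 8721) + 84 = -8749 + 84 = -8665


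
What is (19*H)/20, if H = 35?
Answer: 133/4 ≈ 33.250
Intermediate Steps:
(19*H)/20 = (19*35)/20 = 665*(1/20) = 133/4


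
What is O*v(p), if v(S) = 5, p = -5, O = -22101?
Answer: -110505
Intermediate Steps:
O*v(p) = -22101*5 = -110505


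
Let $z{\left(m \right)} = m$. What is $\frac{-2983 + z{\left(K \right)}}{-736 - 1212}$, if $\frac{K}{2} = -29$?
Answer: $\frac{3041}{1948} \approx 1.5611$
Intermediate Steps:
$K = -58$ ($K = 2 \left(-29\right) = -58$)
$\frac{-2983 + z{\left(K \right)}}{-736 - 1212} = \frac{-2983 - 58}{-736 - 1212} = - \frac{3041}{-1948} = \left(-3041\right) \left(- \frac{1}{1948}\right) = \frac{3041}{1948}$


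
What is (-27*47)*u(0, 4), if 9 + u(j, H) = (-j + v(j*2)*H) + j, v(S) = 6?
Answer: -19035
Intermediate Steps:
u(j, H) = -9 + 6*H (u(j, H) = -9 + ((-j + 6*H) + j) = -9 + 6*H)
(-27*47)*u(0, 4) = (-27*47)*(-9 + 6*4) = -1269*(-9 + 24) = -1269*15 = -19035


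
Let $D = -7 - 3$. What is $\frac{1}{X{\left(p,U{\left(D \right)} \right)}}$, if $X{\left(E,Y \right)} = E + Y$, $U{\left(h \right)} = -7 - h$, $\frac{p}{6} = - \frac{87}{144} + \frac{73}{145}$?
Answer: $\frac{1160}{2779} \approx 0.41742$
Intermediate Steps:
$D = -10$ ($D = -7 - 3 = -10$)
$p = - \frac{701}{1160}$ ($p = 6 \left(- \frac{87}{144} + \frac{73}{145}\right) = 6 \left(\left(-87\right) \frac{1}{144} + 73 \cdot \frac{1}{145}\right) = 6 \left(- \frac{29}{48} + \frac{73}{145}\right) = 6 \left(- \frac{701}{6960}\right) = - \frac{701}{1160} \approx -0.60431$)
$\frac{1}{X{\left(p,U{\left(D \right)} \right)}} = \frac{1}{- \frac{701}{1160} - -3} = \frac{1}{- \frac{701}{1160} + \left(-7 + 10\right)} = \frac{1}{- \frac{701}{1160} + 3} = \frac{1}{\frac{2779}{1160}} = \frac{1160}{2779}$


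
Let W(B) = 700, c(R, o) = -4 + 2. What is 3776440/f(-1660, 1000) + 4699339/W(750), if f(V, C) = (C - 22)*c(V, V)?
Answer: 1637099771/342300 ≈ 4782.6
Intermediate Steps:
c(R, o) = -2
f(V, C) = 44 - 2*C (f(V, C) = (C - 22)*(-2) = (-22 + C)*(-2) = 44 - 2*C)
3776440/f(-1660, 1000) + 4699339/W(750) = 3776440/(44 - 2*1000) + 4699339/700 = 3776440/(44 - 2000) + 4699339*(1/700) = 3776440/(-1956) + 4699339/700 = 3776440*(-1/1956) + 4699339/700 = -944110/489 + 4699339/700 = 1637099771/342300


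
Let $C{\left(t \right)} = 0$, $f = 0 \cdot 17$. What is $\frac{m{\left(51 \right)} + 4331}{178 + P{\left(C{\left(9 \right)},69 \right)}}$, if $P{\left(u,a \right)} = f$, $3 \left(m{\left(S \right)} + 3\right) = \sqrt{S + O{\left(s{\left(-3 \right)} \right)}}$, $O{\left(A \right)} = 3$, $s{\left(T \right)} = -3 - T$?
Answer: $\frac{2164}{89} + \frac{\sqrt{6}}{178} \approx 24.328$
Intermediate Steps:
$f = 0$
$m{\left(S \right)} = -3 + \frac{\sqrt{3 + S}}{3}$ ($m{\left(S \right)} = -3 + \frac{\sqrt{S + 3}}{3} = -3 + \frac{\sqrt{3 + S}}{3}$)
$P{\left(u,a \right)} = 0$
$\frac{m{\left(51 \right)} + 4331}{178 + P{\left(C{\left(9 \right)},69 \right)}} = \frac{\left(-3 + \frac{\sqrt{3 + 51}}{3}\right) + 4331}{178 + 0} = \frac{\left(-3 + \frac{\sqrt{54}}{3}\right) + 4331}{178} = \left(\left(-3 + \frac{3 \sqrt{6}}{3}\right) + 4331\right) \frac{1}{178} = \left(\left(-3 + \sqrt{6}\right) + 4331\right) \frac{1}{178} = \left(4328 + \sqrt{6}\right) \frac{1}{178} = \frac{2164}{89} + \frac{\sqrt{6}}{178}$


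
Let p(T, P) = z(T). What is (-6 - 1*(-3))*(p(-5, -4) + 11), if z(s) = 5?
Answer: -48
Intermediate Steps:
p(T, P) = 5
(-6 - 1*(-3))*(p(-5, -4) + 11) = (-6 - 1*(-3))*(5 + 11) = (-6 + 3)*16 = -3*16 = -48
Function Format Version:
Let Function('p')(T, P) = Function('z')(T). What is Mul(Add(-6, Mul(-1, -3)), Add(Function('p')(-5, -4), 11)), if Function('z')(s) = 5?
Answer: -48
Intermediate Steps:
Function('p')(T, P) = 5
Mul(Add(-6, Mul(-1, -3)), Add(Function('p')(-5, -4), 11)) = Mul(Add(-6, Mul(-1, -3)), Add(5, 11)) = Mul(Add(-6, 3), 16) = Mul(-3, 16) = -48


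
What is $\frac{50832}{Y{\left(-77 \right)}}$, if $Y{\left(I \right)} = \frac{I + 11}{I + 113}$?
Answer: $- \frac{304992}{11} \approx -27727.0$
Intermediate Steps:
$Y{\left(I \right)} = \frac{11 + I}{113 + I}$
$\frac{50832}{Y{\left(-77 \right)}} = \frac{50832}{\frac{1}{113 - 77} \left(11 - 77\right)} = \frac{50832}{\frac{1}{36} \left(-66\right)} = \frac{50832}{- \frac{11}{6}} = 50832 \left(- \frac{6}{11}\right) = - \frac{304992}{11}$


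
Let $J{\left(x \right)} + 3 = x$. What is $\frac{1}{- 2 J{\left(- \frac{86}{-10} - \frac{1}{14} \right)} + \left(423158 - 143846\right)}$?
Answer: $\frac{35}{9775533} \approx 3.5804 \cdot 10^{-6}$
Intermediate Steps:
$J{\left(x \right)} = -3 + x$
$\frac{1}{- 2 J{\left(- \frac{86}{-10} - \frac{1}{14} \right)} + \left(423158 - 143846\right)} = \frac{1}{- 2 \left(-3 - \left(\frac{1}{14} - \frac{43}{5}\right)\right) + \left(423158 - 143846\right)} = \frac{1}{- 2 \left(-3 - - \frac{597}{70}\right) + \left(423158 - 143846\right)} = \frac{1}{- 2 \left(-3 + \left(\frac{43}{5} - \frac{1}{14}\right)\right) + 279312} = \frac{1}{- 2 \left(-3 + \frac{597}{70}\right) + 279312} = \frac{1}{\left(-2\right) \frac{387}{70} + 279312} = \frac{1}{- \frac{387}{35} + 279312} = \frac{1}{\frac{9775533}{35}} = \frac{35}{9775533}$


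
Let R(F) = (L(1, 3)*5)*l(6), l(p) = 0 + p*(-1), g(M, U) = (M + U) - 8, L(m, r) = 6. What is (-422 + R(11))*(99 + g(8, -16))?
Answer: -49966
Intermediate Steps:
g(M, U) = -8 + M + U
l(p) = -p (l(p) = 0 - p = -p)
R(F) = -180 (R(F) = (6*5)*(-1*6) = 30*(-6) = -180)
(-422 + R(11))*(99 + g(8, -16)) = (-422 - 180)*(99 + (-8 + 8 - 16)) = -602*(99 - 16) = -602*83 = -49966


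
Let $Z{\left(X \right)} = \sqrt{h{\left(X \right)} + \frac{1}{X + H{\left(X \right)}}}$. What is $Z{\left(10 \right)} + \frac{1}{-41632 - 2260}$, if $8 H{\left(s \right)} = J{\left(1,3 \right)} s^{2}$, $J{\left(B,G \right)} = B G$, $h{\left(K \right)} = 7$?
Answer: $- \frac{1}{43892} + \frac{\sqrt{63365}}{95} \approx 2.6497$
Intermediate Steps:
$H{\left(s \right)} = \frac{3 s^{2}}{8}$ ($H{\left(s \right)} = \frac{1 \cdot 3 s^{2}}{8} = \frac{3 s^{2}}{8}$)
$Z{\left(X \right)} = \sqrt{7 + \frac{1}{X + \frac{3 X^{2}}{8}}}$
$Z{\left(10 \right)} + \frac{1}{-41632 - 2260} = \sqrt{\frac{8 + 21 \cdot 10^{2} + 56 \cdot 10}{10 \left(8 + 3 \cdot 10\right)}} + \frac{1}{-41632 - 2260} = \sqrt{\frac{8 + 21 \cdot 100 + 560}{10 \left(8 + 30\right)}} + \frac{1}{-43892} = \sqrt{\frac{8 + 2100 + 560}{10 \cdot 38}} - \frac{1}{43892} = \sqrt{\frac{1}{10} \cdot \frac{1}{38} \cdot 2668} - \frac{1}{43892} = \sqrt{\frac{667}{95}} - \frac{1}{43892} = \frac{\sqrt{63365}}{95} - \frac{1}{43892} = - \frac{1}{43892} + \frac{\sqrt{63365}}{95}$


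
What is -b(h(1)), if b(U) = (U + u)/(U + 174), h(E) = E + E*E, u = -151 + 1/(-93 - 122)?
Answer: 8009/9460 ≈ 0.84662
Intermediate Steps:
u = -32466/215 (u = -151 + 1/(-215) = -151 - 1/215 = -32466/215 ≈ -151.00)
h(E) = E + E**2
b(U) = (-32466/215 + U)/(174 + U) (b(U) = (U - 32466/215)/(U + 174) = (-32466/215 + U)/(174 + U))
-b(h(1)) = -(-32466/215 + 1*(1 + 1))/(174 + 1*(1 + 1)) = -(-32466/215 + 1*2)/(174 + 1*2) = -(-32466/215 + 2)/(174 + 2) = -(-32036)/(176*215) = -1*(-8009/9460) = 8009/9460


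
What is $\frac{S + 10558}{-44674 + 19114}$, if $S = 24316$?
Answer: $- \frac{17437}{12780} \approx -1.3644$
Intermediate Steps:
$\frac{S + 10558}{-44674 + 19114} = \frac{24316 + 10558}{-44674 + 19114} = \frac{34874}{-25560} = 34874 \left(- \frac{1}{25560}\right) = - \frac{17437}{12780}$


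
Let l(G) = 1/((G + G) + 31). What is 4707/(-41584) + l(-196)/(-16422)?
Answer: -606623135/5359221168 ≈ -0.11319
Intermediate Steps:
l(G) = 1/(31 + 2*G) (l(G) = 1/(2*G + 31) = 1/(31 + 2*G))
4707/(-41584) + l(-196)/(-16422) = 4707/(-41584) + 1/((31 + 2*(-196))*(-16422)) = 4707*(-1/41584) - 1/16422/(31 - 392) = -4707/41584 - 1/16422/(-361) = -4707/41584 - 1/361*(-1/16422) = -4707/41584 + 1/5928342 = -606623135/5359221168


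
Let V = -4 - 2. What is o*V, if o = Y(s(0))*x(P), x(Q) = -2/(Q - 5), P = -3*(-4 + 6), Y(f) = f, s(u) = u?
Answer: 0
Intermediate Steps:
P = -6 (P = -3*2 = -6)
x(Q) = -2/(-5 + Q)
V = -6
o = 0 (o = 0*(-2/(-5 - 6)) = 0*(-2/(-11)) = 0*(-2*(-1/11)) = 0*(2/11) = 0)
o*V = 0*(-6) = 0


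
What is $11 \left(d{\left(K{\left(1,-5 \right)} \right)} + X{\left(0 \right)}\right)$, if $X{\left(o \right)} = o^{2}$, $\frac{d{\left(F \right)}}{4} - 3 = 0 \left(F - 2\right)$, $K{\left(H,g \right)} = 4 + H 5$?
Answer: $132$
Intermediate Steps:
$K{\left(H,g \right)} = 4 + 5 H$
$d{\left(F \right)} = 12$ ($d{\left(F \right)} = 12 + 4 \cdot 0 \left(F - 2\right) = 12 + 4 \cdot 0 \left(-2 + F\right) = 12 + 4 \cdot 0 = 12 + 0 = 12$)
$11 \left(d{\left(K{\left(1,-5 \right)} \right)} + X{\left(0 \right)}\right) = 11 \left(12 + 0^{2}\right) = 11 \left(12 + 0\right) = 11 \cdot 12 = 132$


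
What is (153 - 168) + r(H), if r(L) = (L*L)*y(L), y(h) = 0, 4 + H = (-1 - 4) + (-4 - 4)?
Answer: -15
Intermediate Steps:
H = -17 (H = -4 + ((-1 - 4) + (-4 - 4)) = -4 + (-5 - 8) = -4 - 13 = -17)
r(L) = 0 (r(L) = (L*L)*0 = L²*0 = 0)
(153 - 168) + r(H) = (153 - 168) + 0 = -15 + 0 = -15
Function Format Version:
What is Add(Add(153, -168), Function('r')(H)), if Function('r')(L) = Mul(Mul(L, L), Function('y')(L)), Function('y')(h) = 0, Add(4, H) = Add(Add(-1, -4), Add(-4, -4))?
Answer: -15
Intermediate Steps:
H = -17 (H = Add(-4, Add(Add(-1, -4), Add(-4, -4))) = Add(-4, Add(-5, -8)) = Add(-4, -13) = -17)
Function('r')(L) = 0 (Function('r')(L) = Mul(Mul(L, L), 0) = Mul(Pow(L, 2), 0) = 0)
Add(Add(153, -168), Function('r')(H)) = Add(Add(153, -168), 0) = Add(-15, 0) = -15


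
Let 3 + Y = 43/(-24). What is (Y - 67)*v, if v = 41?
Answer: -70643/24 ≈ -2943.5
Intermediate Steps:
Y = -115/24 (Y = -3 + 43/(-24) = -3 + 43*(-1/24) = -3 - 43/24 = -115/24 ≈ -4.7917)
(Y - 67)*v = (-115/24 - 67)*41 = -1723/24*41 = -70643/24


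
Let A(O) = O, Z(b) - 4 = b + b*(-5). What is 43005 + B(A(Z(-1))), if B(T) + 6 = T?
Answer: 43007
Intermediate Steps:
Z(b) = 4 - 4*b (Z(b) = 4 + (b + b*(-5)) = 4 + (b - 5*b) = 4 - 4*b)
B(T) = -6 + T
43005 + B(A(Z(-1))) = 43005 + (-6 + (4 - 4*(-1))) = 43005 + (-6 + (4 + 4)) = 43005 + (-6 + 8) = 43005 + 2 = 43007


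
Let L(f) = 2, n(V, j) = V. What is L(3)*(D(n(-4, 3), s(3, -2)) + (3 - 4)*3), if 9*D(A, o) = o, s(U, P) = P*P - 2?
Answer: -50/9 ≈ -5.5556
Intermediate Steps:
s(U, P) = -2 + P² (s(U, P) = P² - 2 = -2 + P²)
D(A, o) = o/9
L(3)*(D(n(-4, 3), s(3, -2)) + (3 - 4)*3) = 2*((-2 + (-2)²)/9 + (3 - 4)*3) = 2*((-2 + 4)/9 - 1*3) = 2*((⅑)*2 - 3) = 2*(2/9 - 3) = 2*(-25/9) = -50/9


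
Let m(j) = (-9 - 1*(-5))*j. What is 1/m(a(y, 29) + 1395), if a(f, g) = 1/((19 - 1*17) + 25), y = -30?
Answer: -27/150664 ≈ -0.00017921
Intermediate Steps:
a(f, g) = 1/27 (a(f, g) = 1/((19 - 17) + 25) = 1/(2 + 25) = 1/27)
m(j) = -4*j (m(j) = (-9 + 5)*j = -4*j)
1/m(a(y, 29) + 1395) = 1/(-4*(1/27 + 1395)) = 1/(-4*37666/27) = 1/(-150664/27) = -27/150664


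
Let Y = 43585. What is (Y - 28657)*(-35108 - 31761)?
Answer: -998220432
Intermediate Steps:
(Y - 28657)*(-35108 - 31761) = (43585 - 28657)*(-35108 - 31761) = 14928*(-66869) = -998220432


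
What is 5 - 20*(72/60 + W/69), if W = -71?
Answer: 109/69 ≈ 1.5797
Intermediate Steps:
5 - 20*(72/60 + W/69) = 5 - 20*(72/60 - 71/69) = 5 - 20*(72*(1/60) - 71*1/69) = 5 - 20*(6/5 - 71/69) = 5 - 20*59/345 = 5 - 236/69 = 109/69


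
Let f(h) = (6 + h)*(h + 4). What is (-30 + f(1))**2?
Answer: 25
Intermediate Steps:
f(h) = (4 + h)*(6 + h) (f(h) = (6 + h)*(4 + h) = (4 + h)*(6 + h))
(-30 + f(1))**2 = (-30 + (24 + 1**2 + 10*1))**2 = (-30 + (24 + 1 + 10))**2 = (-30 + 35)**2 = 5**2 = 25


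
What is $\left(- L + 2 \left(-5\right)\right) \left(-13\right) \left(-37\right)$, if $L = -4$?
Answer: $-2886$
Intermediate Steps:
$\left(- L + 2 \left(-5\right)\right) \left(-13\right) \left(-37\right) = \left(\left(-1\right) \left(-4\right) + 2 \left(-5\right)\right) \left(-13\right) \left(-37\right) = \left(4 - 10\right) \left(-13\right) \left(-37\right) = \left(-6\right) \left(-13\right) \left(-37\right) = 78 \left(-37\right) = -2886$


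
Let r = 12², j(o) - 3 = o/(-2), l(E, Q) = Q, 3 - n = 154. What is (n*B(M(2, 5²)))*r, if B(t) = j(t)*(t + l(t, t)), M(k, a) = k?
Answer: -173952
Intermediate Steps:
n = -151 (n = 3 - 1*154 = 3 - 154 = -151)
j(o) = 3 - o/2 (j(o) = 3 + o/(-2) = 3 + o*(-½) = 3 - o/2)
r = 144
B(t) = 2*t*(3 - t/2) (B(t) = (3 - t/2)*(t + t) = (3 - t/2)*(2*t) = 2*t*(3 - t/2))
(n*B(M(2, 5²)))*r = -302*(6 - 1*2)*144 = -302*(6 - 2)*144 = -302*4*144 = -151*8*144 = -1208*144 = -173952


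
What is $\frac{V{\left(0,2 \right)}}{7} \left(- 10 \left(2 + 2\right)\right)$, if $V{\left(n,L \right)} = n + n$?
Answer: $0$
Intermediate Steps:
$V{\left(n,L \right)} = 2 n$
$\frac{V{\left(0,2 \right)}}{7} \left(- 10 \left(2 + 2\right)\right) = \frac{2 \cdot 0}{7} \left(- 10 \left(2 + 2\right)\right) = 0 \cdot \frac{1}{7} \left(\left(-10\right) 4\right) = 0 \left(-40\right) = 0$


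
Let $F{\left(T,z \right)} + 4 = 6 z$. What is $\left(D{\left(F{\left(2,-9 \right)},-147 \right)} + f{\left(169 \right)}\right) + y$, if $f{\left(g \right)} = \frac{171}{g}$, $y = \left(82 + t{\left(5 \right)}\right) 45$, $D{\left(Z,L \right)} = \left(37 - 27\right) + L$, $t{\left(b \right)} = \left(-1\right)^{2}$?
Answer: $\frac{608233}{169} \approx 3599.0$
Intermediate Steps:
$F{\left(T,z \right)} = -4 + 6 z$
$t{\left(b \right)} = 1$
$D{\left(Z,L \right)} = 10 + L$
$y = 3735$ ($y = \left(82 + 1\right) 45 = 83 \cdot 45 = 3735$)
$\left(D{\left(F{\left(2,-9 \right)},-147 \right)} + f{\left(169 \right)}\right) + y = \left(\left(10 - 147\right) + \frac{171}{169}\right) + 3735 = \left(-137 + 171 \cdot \frac{1}{169}\right) + 3735 = \left(-137 + \frac{171}{169}\right) + 3735 = - \frac{22982}{169} + 3735 = \frac{608233}{169}$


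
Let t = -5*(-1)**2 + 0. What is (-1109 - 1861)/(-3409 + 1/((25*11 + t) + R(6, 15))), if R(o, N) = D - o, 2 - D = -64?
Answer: 980100/1124969 ≈ 0.87122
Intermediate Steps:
D = 66 (D = 2 - 1*(-64) = 2 + 64 = 66)
t = -5 (t = -5*1 + 0 = -5 + 0 = -5)
R(o, N) = 66 - o
(-1109 - 1861)/(-3409 + 1/((25*11 + t) + R(6, 15))) = (-1109 - 1861)/(-3409 + 1/((25*11 - 5) + (66 - 1*6))) = -2970/(-3409 + 1/((275 - 5) + (66 - 6))) = -2970/(-3409 + 1/(270 + 60)) = -2970/(-3409 + 1/330) = -2970/(-1124969/330) = -2970*(-330/1124969) = 980100/1124969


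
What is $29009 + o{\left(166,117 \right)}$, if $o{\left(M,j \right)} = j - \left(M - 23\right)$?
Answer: $28983$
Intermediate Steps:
$o{\left(M,j \right)} = 23 + j - M$ ($o{\left(M,j \right)} = j - \left(-23 + M\right) = 23 + j - M$)
$29009 + o{\left(166,117 \right)} = 29009 + \left(23 + 117 - 166\right) = 29009 - 26 = 28983$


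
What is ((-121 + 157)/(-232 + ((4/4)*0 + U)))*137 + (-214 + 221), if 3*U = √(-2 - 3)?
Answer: -6907069/484421 - 14796*I*√5/484421 ≈ -14.258 - 0.068298*I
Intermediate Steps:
U = I*√5/3 (U = √(-2 - 3)/3 = √(-5)/3 = (I*√5)/3 = I*√5/3 ≈ 0.74536*I)
((-121 + 157)/(-232 + ((4/4)*0 + U)))*137 + (-214 + 221) = ((-121 + 157)/(-232 + ((4/4)*0 + I*√5/3)))*137 + (-214 + 221) = (36/(-232 + ((4*(¼))*0 + I*√5/3)))*137 + 7 = (36/(-232 + (1*0 + I*√5/3)))*137 + 7 = (36/(-232 + (0 + I*√5/3)))*137 + 7 = (36/(-232 + I*√5/3))*137 + 7 = 4932/(-232 + I*√5/3) + 7 = 7 + 4932/(-232 + I*√5/3)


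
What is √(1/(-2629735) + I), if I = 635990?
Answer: √4398192769198768015/2629735 ≈ 797.49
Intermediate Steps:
√(1/(-2629735) + I) = √(1/(-2629735) + 635990) = √(-1/2629735 + 635990) = √(1672485162649/2629735) = √4398192769198768015/2629735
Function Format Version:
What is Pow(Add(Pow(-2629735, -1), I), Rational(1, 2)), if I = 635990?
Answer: Mul(Rational(1, 2629735), Pow(4398192769198768015, Rational(1, 2))) ≈ 797.49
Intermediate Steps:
Pow(Add(Pow(-2629735, -1), I), Rational(1, 2)) = Pow(Add(Pow(-2629735, -1), 635990), Rational(1, 2)) = Pow(Add(Rational(-1, 2629735), 635990), Rational(1, 2)) = Pow(Rational(1672485162649, 2629735), Rational(1, 2)) = Mul(Rational(1, 2629735), Pow(4398192769198768015, Rational(1, 2)))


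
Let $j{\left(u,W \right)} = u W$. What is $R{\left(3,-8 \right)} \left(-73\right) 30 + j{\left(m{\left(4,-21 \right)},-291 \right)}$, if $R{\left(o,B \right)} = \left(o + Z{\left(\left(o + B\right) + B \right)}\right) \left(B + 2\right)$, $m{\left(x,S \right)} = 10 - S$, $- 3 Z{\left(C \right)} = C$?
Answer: $87339$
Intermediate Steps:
$Z{\left(C \right)} = - \frac{C}{3}$
$R{\left(o,B \right)} = \left(2 + B\right) \left(- \frac{2 B}{3} + \frac{2 o}{3}\right)$ ($R{\left(o,B \right)} = \left(o - \frac{\left(o + B\right) + B}{3}\right) \left(B + 2\right) = \left(o - \frac{\left(B + o\right) + B}{3}\right) \left(2 + B\right) = \left(o - \frac{o + 2 B}{3}\right) \left(2 + B\right) = \left(o - \left(\frac{o}{3} + \frac{2 B}{3}\right)\right) \left(2 + B\right) = \left(- \frac{2 B}{3} + \frac{2 o}{3}\right) \left(2 + B\right) = \left(2 + B\right) \left(- \frac{2 B}{3} + \frac{2 o}{3}\right)$)
$j{\left(u,W \right)} = W u$
$R{\left(3,-8 \right)} \left(-73\right) 30 + j{\left(m{\left(4,-21 \right)},-291 \right)} = \left(\left(- \frac{4}{3}\right) \left(-8\right) - \frac{2 \left(-8\right)^{2}}{3} + \frac{4}{3} \cdot 3 + \frac{2}{3} \left(-8\right) 3\right) \left(-73\right) 30 - 291 \left(10 - -21\right) = \left(\frac{32}{3} - \frac{128}{3} + 4 - 16\right) \left(-73\right) 30 - 291 \left(10 + 21\right) = \left(\frac{32}{3} - \frac{128}{3} + 4 - 16\right) \left(-73\right) 30 - 9021 = \left(-44\right) \left(-73\right) 30 - 9021 = 3212 \cdot 30 - 9021 = 96360 - 9021 = 87339$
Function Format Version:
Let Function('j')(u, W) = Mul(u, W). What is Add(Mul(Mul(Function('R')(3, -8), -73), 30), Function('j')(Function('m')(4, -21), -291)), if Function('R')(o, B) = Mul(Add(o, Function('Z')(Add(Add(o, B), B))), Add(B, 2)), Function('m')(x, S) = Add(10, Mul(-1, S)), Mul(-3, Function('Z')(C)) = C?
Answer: 87339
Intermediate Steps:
Function('Z')(C) = Mul(Rational(-1, 3), C)
Function('R')(o, B) = Mul(Add(2, B), Add(Mul(Rational(-2, 3), B), Mul(Rational(2, 3), o))) (Function('R')(o, B) = Mul(Add(o, Mul(Rational(-1, 3), Add(Add(o, B), B))), Add(B, 2)) = Mul(Add(o, Mul(Rational(-1, 3), Add(Add(B, o), B))), Add(2, B)) = Mul(Add(o, Mul(Rational(-1, 3), Add(o, Mul(2, B)))), Add(2, B)) = Mul(Add(o, Add(Mul(Rational(-2, 3), B), Mul(Rational(-1, 3), o))), Add(2, B)) = Mul(Add(Mul(Rational(-2, 3), B), Mul(Rational(2, 3), o)), Add(2, B)) = Mul(Add(2, B), Add(Mul(Rational(-2, 3), B), Mul(Rational(2, 3), o))))
Function('j')(u, W) = Mul(W, u)
Add(Mul(Mul(Function('R')(3, -8), -73), 30), Function('j')(Function('m')(4, -21), -291)) = Add(Mul(Mul(Add(Mul(Rational(-4, 3), -8), Mul(Rational(-2, 3), Pow(-8, 2)), Mul(Rational(4, 3), 3), Mul(Rational(2, 3), -8, 3)), -73), 30), Mul(-291, Add(10, Mul(-1, -21)))) = Add(Mul(Mul(Add(Rational(32, 3), Mul(Rational(-2, 3), 64), 4, -16), -73), 30), Mul(-291, Add(10, 21))) = Add(Mul(Mul(Add(Rational(32, 3), Rational(-128, 3), 4, -16), -73), 30), Mul(-291, 31)) = Add(Mul(Mul(-44, -73), 30), -9021) = Add(Mul(3212, 30), -9021) = Add(96360, -9021) = 87339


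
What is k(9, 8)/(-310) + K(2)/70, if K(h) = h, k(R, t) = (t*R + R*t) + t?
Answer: -501/1085 ≈ -0.46175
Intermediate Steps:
k(R, t) = t + 2*R*t (k(R, t) = (R*t + R*t) + t = 2*R*t + t = t + 2*R*t)
k(9, 8)/(-310) + K(2)/70 = (8*(1 + 2*9))/(-310) + 2/70 = (8*(1 + 18))*(-1/310) + 2*(1/70) = (8*19)*(-1/310) + 1/35 = 152*(-1/310) + 1/35 = -76/155 + 1/35 = -501/1085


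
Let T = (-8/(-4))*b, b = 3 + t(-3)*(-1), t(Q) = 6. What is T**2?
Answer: 36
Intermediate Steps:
b = -3 (b = 3 + 6*(-1) = 3 - 6 = -3)
T = -6 (T = -8/(-4)*(-3) = -8*(-1)/4*(-3) = -2*(-1)*(-3) = 2*(-3) = -6)
T**2 = (-6)**2 = 36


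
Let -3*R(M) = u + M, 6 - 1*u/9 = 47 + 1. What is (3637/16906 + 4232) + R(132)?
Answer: 72936121/16906 ≈ 4314.2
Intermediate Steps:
u = -378 (u = 54 - 9*(47 + 1) = 54 - 9*48 = 54 - 432 = -378)
R(M) = 126 - M/3 (R(M) = -(-378 + M)/3 = 126 - M/3)
(3637/16906 + 4232) + R(132) = (3637/16906 + 4232) + (126 - ⅓*132) = (3637*(1/16906) + 4232) + (126 - 44) = (3637/16906 + 4232) + 82 = 71549829/16906 + 82 = 72936121/16906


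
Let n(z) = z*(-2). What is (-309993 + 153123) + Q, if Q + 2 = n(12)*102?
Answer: -159320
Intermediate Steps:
n(z) = -2*z
Q = -2450 (Q = -2 - 2*12*102 = -2 - 24*102 = -2 - 2448 = -2450)
(-309993 + 153123) + Q = (-309993 + 153123) - 2450 = -156870 - 2450 = -159320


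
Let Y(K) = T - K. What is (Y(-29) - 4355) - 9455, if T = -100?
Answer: -13881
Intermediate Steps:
Y(K) = -100 - K
(Y(-29) - 4355) - 9455 = ((-100 - 1*(-29)) - 4355) - 9455 = ((-100 + 29) - 4355) - 9455 = (-71 - 4355) - 9455 = -4426 - 9455 = -13881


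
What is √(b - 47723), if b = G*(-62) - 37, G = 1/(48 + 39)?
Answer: I*√361500834/87 ≈ 218.54*I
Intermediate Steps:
G = 1/87 ≈ 0.011494
b = -3281/87 (b = (1/87)*(-62) - 37 = -62/87 - 37 = -3281/87 ≈ -37.713)
√(b - 47723) = √(-3281/87 - 47723) = √(-4155182/87) = I*√361500834/87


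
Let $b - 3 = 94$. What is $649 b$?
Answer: $62953$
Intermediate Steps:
$b = 97$ ($b = 3 + 94 = 97$)
$649 b = 649 \cdot 97 = 62953$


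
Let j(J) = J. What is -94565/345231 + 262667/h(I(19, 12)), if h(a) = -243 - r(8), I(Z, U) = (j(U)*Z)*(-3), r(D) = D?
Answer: -90704526892/86652981 ≈ -1046.8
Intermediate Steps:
I(Z, U) = -3*U*Z (I(Z, U) = (U*Z)*(-3) = -3*U*Z)
h(a) = -251 (h(a) = -243 - 1*8 = -243 - 8 = -251)
-94565/345231 + 262667/h(I(19, 12)) = -94565/345231 + 262667/(-251) = -94565*1/345231 + 262667*(-1/251) = -94565/345231 - 262667/251 = -90704526892/86652981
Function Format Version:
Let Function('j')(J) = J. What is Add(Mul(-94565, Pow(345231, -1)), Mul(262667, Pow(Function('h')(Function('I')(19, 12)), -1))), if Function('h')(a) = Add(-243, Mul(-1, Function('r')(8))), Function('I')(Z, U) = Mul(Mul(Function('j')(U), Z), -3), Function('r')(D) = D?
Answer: Rational(-90704526892, 86652981) ≈ -1046.8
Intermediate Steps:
Function('I')(Z, U) = Mul(-3, U, Z) (Function('I')(Z, U) = Mul(Mul(U, Z), -3) = Mul(-3, U, Z))
Function('h')(a) = -251 (Function('h')(a) = Add(-243, Mul(-1, 8)) = Add(-243, -8) = -251)
Add(Mul(-94565, Pow(345231, -1)), Mul(262667, Pow(Function('h')(Function('I')(19, 12)), -1))) = Add(Mul(-94565, Pow(345231, -1)), Mul(262667, Pow(-251, -1))) = Add(Mul(-94565, Rational(1, 345231)), Mul(262667, Rational(-1, 251))) = Add(Rational(-94565, 345231), Rational(-262667, 251)) = Rational(-90704526892, 86652981)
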